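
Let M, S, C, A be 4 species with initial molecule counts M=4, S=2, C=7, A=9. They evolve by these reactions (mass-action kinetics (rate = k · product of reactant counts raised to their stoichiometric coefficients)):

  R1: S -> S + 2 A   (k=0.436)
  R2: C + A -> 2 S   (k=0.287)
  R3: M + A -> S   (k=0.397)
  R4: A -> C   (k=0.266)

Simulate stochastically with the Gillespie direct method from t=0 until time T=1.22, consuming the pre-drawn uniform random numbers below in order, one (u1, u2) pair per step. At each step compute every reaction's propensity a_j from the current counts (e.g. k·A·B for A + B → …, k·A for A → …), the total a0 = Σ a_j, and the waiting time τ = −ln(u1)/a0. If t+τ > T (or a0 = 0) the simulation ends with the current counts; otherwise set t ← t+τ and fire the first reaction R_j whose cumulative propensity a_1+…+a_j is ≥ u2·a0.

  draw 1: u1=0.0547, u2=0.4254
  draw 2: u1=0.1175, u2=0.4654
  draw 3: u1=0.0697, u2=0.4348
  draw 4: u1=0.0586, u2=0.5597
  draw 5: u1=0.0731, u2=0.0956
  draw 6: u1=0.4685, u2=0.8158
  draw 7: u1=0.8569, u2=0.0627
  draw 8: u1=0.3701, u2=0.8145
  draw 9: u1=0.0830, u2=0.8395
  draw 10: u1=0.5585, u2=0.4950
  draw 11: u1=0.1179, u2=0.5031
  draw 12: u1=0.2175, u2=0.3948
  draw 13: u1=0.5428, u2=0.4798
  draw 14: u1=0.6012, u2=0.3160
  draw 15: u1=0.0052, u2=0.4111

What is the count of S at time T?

t=0.000: M=4 S=2 C=7 A=9
Draw 1: a1=0.872, a2=18.081, a3=14.292, a4=2.394, a0=35.639; τ=−ln(0.0547)/35.639=0.082 → t=0.082; u2·a0=0.4254·35.639=15.161; a1=0.872 < 15.161 ≤ a1+a2=18.953 → R2 fires; M=4 S=4 C=6 A=8
Draw 2: a1=1.744, a2=13.776, a3=12.704, a4=2.128, a0=30.352; τ=−ln(0.1175)/30.352=0.071 → t=0.152; u2·a0=0.4654·30.352=14.126; a1=1.744 < 14.126 ≤ a1+a2=15.520 → R2 fires; M=4 S=6 C=5 A=7
Draw 3: a1=2.616, a2=10.045, a3=11.116, a4=1.862, a0=25.639; τ=−ln(0.0697)/25.639=0.104 → t=0.256; u2·a0=0.4348·25.639=11.148; a1=2.616 < 11.148 ≤ a1+a2=12.661 → R2 fires; M=4 S=8 C=4 A=6
Draw 4: a1=3.488, a2=6.888, a3=9.528, a4=1.596, a0=21.500; τ=−ln(0.0586)/21.500=0.132 → t=0.388; u2·a0=0.5597·21.500=12.034; a1+a2=10.376 < 12.034 ≤ a1+…+a3=19.904 → R3 fires; M=3 S=9 C=4 A=5
Draw 5: a1=3.924, a2=5.740, a3=5.955, a4=1.330, a0=16.949; τ=−ln(0.0731)/16.949=0.154 → t=0.542; u2·a0=0.0956·16.949=1.620 ≤ a1=3.924 → R1 fires; M=3 S=9 C=4 A=7
Draw 6: a1=3.924, a2=8.036, a3=8.337, a4=1.862, a0=22.159; τ=−ln(0.4685)/22.159=0.034 → t=0.576; u2·a0=0.8158·22.159=18.077; a1+a2=11.960 < 18.077 ≤ a1+…+a3=20.297 → R3 fires; M=2 S=10 C=4 A=6
Draw 7: a1=4.360, a2=6.888, a3=4.764, a4=1.596, a0=17.608; τ=−ln(0.8569)/17.608=0.009 → t=0.585; u2·a0=0.0627·17.608=1.104 ≤ a1=4.360 → R1 fires; M=2 S=10 C=4 A=8
Draw 8: a1=4.360, a2=9.184, a3=6.352, a4=2.128, a0=22.024; τ=−ln(0.3701)/22.024=0.045 → t=0.630; u2·a0=0.8145·22.024=17.939; a1+a2=13.544 < 17.939 ≤ a1+…+a3=19.896 → R3 fires; M=1 S=11 C=4 A=7
Draw 9: a1=4.796, a2=8.036, a3=2.779, a4=1.862, a0=17.473; τ=−ln(0.0830)/17.473=0.142 → t=0.773; u2·a0=0.8395·17.473=14.669; a1+a2=12.832 < 14.669 ≤ a1+…+a3=15.611 → R3 fires; M=0 S=12 C=4 A=6
Draw 10: a1=5.232, a2=6.888, a3=0.000, a4=1.596, a0=13.716; τ=−ln(0.5585)/13.716=0.042 → t=0.815; u2·a0=0.4950·13.716=6.789; a1=5.232 < 6.789 ≤ a1+a2=12.120 → R2 fires; M=0 S=14 C=3 A=5
Draw 11: a1=6.104, a2=4.305, a3=0.000, a4=1.330, a0=11.739; τ=−ln(0.1179)/11.739=0.182 → t=0.997; u2·a0=0.5031·11.739=5.906 ≤ a1=6.104 → R1 fires; M=0 S=14 C=3 A=7
Draw 12: a1=6.104, a2=6.027, a3=0.000, a4=1.862, a0=13.993; τ=−ln(0.2175)/13.993=0.109 → t=1.106; u2·a0=0.3948·13.993=5.524 ≤ a1=6.104 → R1 fires; M=0 S=14 C=3 A=9
Draw 13: a1=6.104, a2=7.749, a3=0.000, a4=2.394, a0=16.247; τ=−ln(0.5428)/16.247=0.038 → t=1.144; u2·a0=0.4798·16.247=7.795; a1=6.104 < 7.795 ≤ a1+a2=13.853 → R2 fires; M=0 S=16 C=2 A=8
Draw 14: a1=6.976, a2=4.592, a3=0.000, a4=2.128, a0=13.696; τ=−ln(0.6012)/13.696=0.037 → t=1.181; u2·a0=0.3160·13.696=4.328 ≤ a1=6.976 → R1 fires; M=0 S=16 C=2 A=10
Draw 15: a1=6.976, a2=5.740, a3=0.000, a4=2.660, a0=15.376; τ=−ln(0.0052)/15.376=0.342 → t=1.523 > T=1.22: stop.
Read off S at T=1.22: 16

S at T = 16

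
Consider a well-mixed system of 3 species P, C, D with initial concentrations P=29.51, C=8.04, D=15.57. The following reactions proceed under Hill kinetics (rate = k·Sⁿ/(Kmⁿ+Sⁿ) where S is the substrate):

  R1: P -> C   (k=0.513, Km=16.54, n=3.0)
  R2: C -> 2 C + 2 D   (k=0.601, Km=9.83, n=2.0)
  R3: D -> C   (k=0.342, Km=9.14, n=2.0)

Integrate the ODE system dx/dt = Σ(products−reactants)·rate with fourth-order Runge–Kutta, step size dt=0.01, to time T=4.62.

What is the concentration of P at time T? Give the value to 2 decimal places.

RK4 with dt=0.01: 462 steps to T=4.62. Trajectory (selected grid times):
t=0.00: P=29.51 C=8.04 D=15.57
t=0.51: P=29.29 C=8.52 D=15.69
t=1.03: P=29.06 C=9.02 D=15.84
t=1.54: P=28.84 C=9.51 D=16.00
t=2.05: P=28.62 C=10.02 D=16.17
t=2.57: P=28.40 C=10.54 D=16.36
t=3.08: P=28.18 C=11.06 D=16.56
t=3.59: P=27.96 C=11.58 D=16.78
t=4.11: P=27.74 C=12.13 D=17.01
t=4.62: P=27.53 C=12.67 D=17.25
Read off P at T=4.62: 27.53

P at T = 27.53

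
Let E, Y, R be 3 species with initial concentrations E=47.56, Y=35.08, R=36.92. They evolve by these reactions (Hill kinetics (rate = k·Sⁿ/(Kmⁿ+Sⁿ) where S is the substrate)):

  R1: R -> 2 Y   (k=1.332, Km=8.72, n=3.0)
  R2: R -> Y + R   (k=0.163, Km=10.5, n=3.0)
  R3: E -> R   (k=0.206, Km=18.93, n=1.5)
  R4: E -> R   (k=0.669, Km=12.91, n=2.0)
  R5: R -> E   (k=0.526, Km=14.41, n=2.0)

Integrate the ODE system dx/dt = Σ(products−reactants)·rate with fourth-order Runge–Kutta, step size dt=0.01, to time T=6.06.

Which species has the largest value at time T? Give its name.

Dominant species at T: Y

RK4 with dt=0.01: 606 steps to T=6.06. Trajectory (selected grid times):
t=0.00: E=47.56 Y=35.08 R=36.92
t=0.67: E=47.34 Y=36.95 R=36.26
t=1.35: E=47.11 Y=38.84 R=35.60
t=2.02: E=46.89 Y=40.71 R=34.94
t=2.69: E=46.66 Y=42.57 R=34.29
t=3.37: E=46.43 Y=44.46 R=33.63
t=4.04: E=46.20 Y=46.32 R=32.98
t=4.71: E=45.97 Y=48.18 R=32.33
t=5.39: E=45.74 Y=50.06 R=31.68
t=6.06: E=45.50 Y=51.91 R=31.04
At T=6.06: E=45.50 Y=51.91 R=31.04; the largest is Y.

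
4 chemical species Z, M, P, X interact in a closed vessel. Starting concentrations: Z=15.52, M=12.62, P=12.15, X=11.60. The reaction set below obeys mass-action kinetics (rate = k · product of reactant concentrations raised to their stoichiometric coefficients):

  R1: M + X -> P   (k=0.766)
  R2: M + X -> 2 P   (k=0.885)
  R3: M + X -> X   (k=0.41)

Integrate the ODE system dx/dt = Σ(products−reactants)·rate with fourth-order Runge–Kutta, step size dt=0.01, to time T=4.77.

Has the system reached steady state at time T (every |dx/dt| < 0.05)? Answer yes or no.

RK4 with dt=0.01: 477 steps to T=4.77. Trajectory (selected grid times):
t=0.00: Z=15.52 M=12.62 P=12.15 X=11.60
t=0.53: Z=15.52 M=0.38 P=27.21 X=1.80
t=1.06: Z=15.52 M=0.06 P=27.60 X=1.54
t=1.59: Z=15.52 M=0.01 P=27.66 X=1.50
t=2.12: Z=15.52 M=0.00 P=27.68 X=1.49
t=2.65: Z=15.52 M=0.00 P=27.68 X=1.49
t=3.18: Z=15.52 M=0.00 P=27.68 X=1.49
t=3.71: Z=15.52 M=0.00 P=27.68 X=1.49
t=4.24: Z=15.52 M=0.00 P=27.68 X=1.49
t=4.77: Z=15.52 M=0.00 P=27.68 X=1.49
Rates at T: R1=0.0000, R2=0.0000, R3=0.0000
dx/dt at T (Σ net stoichiometry × rate): Z=+0.0000, M=-0.0000, P=+0.0000, X=-0.0000
Largest |dx/dt| is |+0.0000| (P) < 0.05 → steady.

Steady state at T: yes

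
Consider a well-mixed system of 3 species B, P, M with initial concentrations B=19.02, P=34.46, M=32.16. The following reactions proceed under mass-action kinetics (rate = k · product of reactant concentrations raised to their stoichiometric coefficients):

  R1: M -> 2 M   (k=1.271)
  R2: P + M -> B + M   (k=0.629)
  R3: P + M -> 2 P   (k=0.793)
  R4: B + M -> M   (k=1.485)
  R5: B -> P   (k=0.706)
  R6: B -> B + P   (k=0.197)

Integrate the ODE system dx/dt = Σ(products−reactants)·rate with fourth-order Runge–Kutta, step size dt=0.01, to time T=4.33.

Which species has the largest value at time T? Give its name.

RK4 with dt=0.01: 433 steps to T=4.33. Trajectory (selected grid times):
t=0.00: B=19.02 P=34.46 M=32.16
t=0.48: B=12.55 P=47.85 M=0.00
t=0.96: B=8.95 P=52.46 M=0.00
t=1.44: B=6.37 P=55.75 M=0.00
t=1.92: B=4.54 P=58.09 M=0.00
t=2.41: B=3.21 P=59.79 M=0.00
t=2.89: B=2.29 P=60.98 M=0.00
t=3.37: B=1.63 P=61.82 M=0.00
t=3.85: B=1.16 P=62.42 M=0.00
t=4.33: B=0.83 P=62.84 M=0.00
At T=4.33: B=0.83 P=62.84 M=0.00; the largest is P.

Dominant species at T: P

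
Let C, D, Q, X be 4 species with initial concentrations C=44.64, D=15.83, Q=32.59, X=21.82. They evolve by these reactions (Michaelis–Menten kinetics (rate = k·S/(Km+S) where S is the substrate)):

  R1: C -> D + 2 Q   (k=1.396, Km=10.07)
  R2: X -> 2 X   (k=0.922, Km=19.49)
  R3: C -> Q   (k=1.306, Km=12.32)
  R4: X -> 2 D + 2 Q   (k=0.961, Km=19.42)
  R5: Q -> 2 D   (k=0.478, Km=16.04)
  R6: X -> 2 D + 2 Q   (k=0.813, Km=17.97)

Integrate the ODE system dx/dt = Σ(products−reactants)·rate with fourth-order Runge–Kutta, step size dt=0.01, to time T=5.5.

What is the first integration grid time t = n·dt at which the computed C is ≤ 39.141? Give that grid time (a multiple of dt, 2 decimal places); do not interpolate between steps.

Threshold first reached at t = 2.58

RK4 with dt=0.01: 550 steps to T=5.5. Trajectory (selected grid times):
t=0.00: C=44.64 D=15.83 Q=32.59 X=21.82
t=0.61: C=43.32 D=18.08 Q=35.56 X=21.54
t=1.22: C=42.02 D=20.33 Q=38.51 X=21.25
t=1.83: C=40.72 D=22.58 Q=41.43 X=20.97
t=2.44: C=39.43 D=24.82 Q=44.33 X=20.69
t=2.57: C=39.16 D=25.30 Q=44.94 X=20.63
t=2.58: C=39.13 D=25.34 Q=44.99 X=20.63
t=3.06: C=38.13 D=27.10 Q=47.25 X=20.41
t=3.67: C=36.86 D=29.33 Q=50.09 X=20.14
t=4.28: C=35.60 D=31.56 Q=52.92 X=19.86
t=4.89: C=34.35 D=33.78 Q=55.71 X=19.59
t=5.50: C=33.11 D=35.99 Q=58.48 X=19.32
C(2.57)=39.155 > 39.141 but C(2.58)=39.134 ≤ 39.141, so the first grid time is t=2.58.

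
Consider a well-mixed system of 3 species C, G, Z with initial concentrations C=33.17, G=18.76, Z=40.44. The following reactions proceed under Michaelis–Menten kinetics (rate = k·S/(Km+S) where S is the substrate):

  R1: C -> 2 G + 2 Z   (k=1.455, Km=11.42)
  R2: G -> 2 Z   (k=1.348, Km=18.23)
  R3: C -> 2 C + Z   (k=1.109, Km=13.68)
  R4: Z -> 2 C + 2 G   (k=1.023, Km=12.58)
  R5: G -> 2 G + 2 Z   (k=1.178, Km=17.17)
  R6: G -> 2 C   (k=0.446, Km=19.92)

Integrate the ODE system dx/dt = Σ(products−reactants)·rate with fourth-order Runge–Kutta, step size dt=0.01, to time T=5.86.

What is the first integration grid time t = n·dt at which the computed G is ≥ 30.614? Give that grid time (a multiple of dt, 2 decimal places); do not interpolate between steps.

Threshold first reached at t = 3.38

RK4 with dt=0.01: 586 steps to T=5.86. Trajectory (selected grid times):
t=0.00: C=33.17 G=18.76 Z=40.44
t=0.65: C=34.29 G=21.01 Z=43.59
t=1.30: C=35.44 G=23.27 Z=46.83
t=1.95: C=36.62 G=25.55 Z=50.17
t=2.60: C=37.82 G=27.85 Z=53.58
t=3.26: C=39.07 G=30.19 Z=57.12
t=3.37: C=39.28 G=30.59 Z=57.72
t=3.38: C=39.30 G=30.62 Z=57.77
t=3.91: C=40.33 G=32.52 Z=60.67
t=4.56: C=41.60 G=34.87 Z=64.29
t=5.21: C=42.89 G=37.22 Z=67.97
t=5.86: C=44.20 G=39.59 Z=71.70
G(3.37)=30.587 < 30.614 but G(3.38)=30.623 ≥ 30.614, so the first grid time is t=3.38.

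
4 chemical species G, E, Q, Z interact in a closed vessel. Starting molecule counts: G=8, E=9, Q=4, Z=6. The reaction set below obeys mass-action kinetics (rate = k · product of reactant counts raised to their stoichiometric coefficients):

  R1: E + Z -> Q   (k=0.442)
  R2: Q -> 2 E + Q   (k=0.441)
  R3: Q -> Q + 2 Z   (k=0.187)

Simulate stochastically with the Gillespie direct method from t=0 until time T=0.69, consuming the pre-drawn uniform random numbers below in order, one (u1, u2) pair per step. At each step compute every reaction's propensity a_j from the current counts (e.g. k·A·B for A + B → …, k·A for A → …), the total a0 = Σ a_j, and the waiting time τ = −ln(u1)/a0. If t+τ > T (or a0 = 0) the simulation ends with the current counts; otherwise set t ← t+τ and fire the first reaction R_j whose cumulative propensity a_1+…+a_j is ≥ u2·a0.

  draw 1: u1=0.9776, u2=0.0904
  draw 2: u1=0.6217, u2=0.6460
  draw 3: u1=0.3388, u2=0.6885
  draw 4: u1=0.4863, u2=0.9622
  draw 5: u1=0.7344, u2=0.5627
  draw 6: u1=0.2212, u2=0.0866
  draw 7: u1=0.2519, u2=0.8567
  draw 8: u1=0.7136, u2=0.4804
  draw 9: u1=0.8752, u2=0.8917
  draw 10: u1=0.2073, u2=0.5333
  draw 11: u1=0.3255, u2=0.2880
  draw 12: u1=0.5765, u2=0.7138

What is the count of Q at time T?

t=0.000: G=8 E=9 Q=4 Z=6
Draw 1: a1=23.868, a2=1.764, a3=0.748, a0=26.380; τ=−ln(0.9776)/26.380=0.001 → t=0.001; u2·a0=0.0904·26.380=2.385 ≤ a1=23.868 → R1 fires; G=8 E=8 Q=5 Z=5
Draw 2: a1=17.680, a2=2.205, a3=0.935, a0=20.820; τ=−ln(0.6217)/20.820=0.023 → t=0.024; u2·a0=0.6460·20.820=13.450 ≤ a1=17.680 → R1 fires; G=8 E=7 Q=6 Z=4
Draw 3: a1=12.376, a2=2.646, a3=1.122, a0=16.144; τ=−ln(0.3388)/16.144=0.067 → t=0.091; u2·a0=0.6885·16.144=11.115 ≤ a1=12.376 → R1 fires; G=8 E=6 Q=7 Z=3
Draw 4: a1=7.956, a2=3.087, a3=1.309, a0=12.352; τ=−ln(0.4863)/12.352=0.058 → t=0.149; u2·a0=0.9622·12.352=11.885; a1+a2=11.043 < 11.885 ≤ a1+…+a3=12.352 → R3 fires; G=8 E=6 Q=7 Z=5
Draw 5: a1=13.260, a2=3.087, a3=1.309, a0=17.656; τ=−ln(0.7344)/17.656=0.017 → t=0.167; u2·a0=0.5627·17.656=9.935 ≤ a1=13.260 → R1 fires; G=8 E=5 Q=8 Z=4
Draw 6: a1=8.840, a2=3.528, a3=1.496, a0=13.864; τ=−ln(0.2212)/13.864=0.109 → t=0.275; u2·a0=0.0866·13.864=1.201 ≤ a1=8.840 → R1 fires; G=8 E=4 Q=9 Z=3
Draw 7: a1=5.304, a2=3.969, a3=1.683, a0=10.956; τ=−ln(0.2519)/10.956=0.126 → t=0.401; u2·a0=0.8567·10.956=9.386; a1+a2=9.273 < 9.386 ≤ a1+…+a3=10.956 → R3 fires; G=8 E=4 Q=9 Z=5
Draw 8: a1=8.840, a2=3.969, a3=1.683, a0=14.492; τ=−ln(0.7136)/14.492=0.023 → t=0.425; u2·a0=0.4804·14.492=6.962 ≤ a1=8.840 → R1 fires; G=8 E=3 Q=10 Z=4
Draw 9: a1=5.304, a2=4.410, a3=1.870, a0=11.584; τ=−ln(0.8752)/11.584=0.012 → t=0.436; u2·a0=0.8917·11.584=10.329; a1+a2=9.714 < 10.329 ≤ a1+…+a3=11.584 → R3 fires; G=8 E=3 Q=10 Z=6
Draw 10: a1=7.956, a2=4.410, a3=1.870, a0=14.236; τ=−ln(0.2073)/14.236=0.111 → t=0.547; u2·a0=0.5333·14.236=7.592 ≤ a1=7.956 → R1 fires; G=8 E=2 Q=11 Z=5
Draw 11: a1=4.420, a2=4.851, a3=2.057, a0=11.328; τ=−ln(0.3255)/11.328=0.099 → t=0.646; u2·a0=0.2880·11.328=3.262 ≤ a1=4.420 → R1 fires; G=8 E=1 Q=12 Z=4
Draw 12: a1=1.768, a2=5.292, a3=2.244, a0=9.304; τ=−ln(0.5765)/9.304=0.059 → t=0.705 > T=0.69: stop.
Read off Q at T=0.69: 12

Q at T = 12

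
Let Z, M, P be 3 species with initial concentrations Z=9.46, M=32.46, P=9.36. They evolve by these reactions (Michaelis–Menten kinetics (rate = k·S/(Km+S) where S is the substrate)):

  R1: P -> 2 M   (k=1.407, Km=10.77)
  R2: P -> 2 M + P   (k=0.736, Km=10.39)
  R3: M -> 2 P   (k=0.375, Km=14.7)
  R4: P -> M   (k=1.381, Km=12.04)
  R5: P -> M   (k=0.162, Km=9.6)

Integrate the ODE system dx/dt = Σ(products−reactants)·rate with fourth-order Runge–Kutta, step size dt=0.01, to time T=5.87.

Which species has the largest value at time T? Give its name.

RK4 with dt=0.01: 587 steps to T=5.87. Trajectory (selected grid times):
t=0.00: Z=9.46 M=32.46 P=9.36
t=0.65: Z=9.46 M=34.01 P=8.84
t=1.30: Z=9.46 M=35.51 P=8.35
t=1.96: Z=9.46 M=36.97 P=7.89
t=2.61: Z=9.46 M=38.36 P=7.47
t=3.26: Z=9.46 M=39.70 P=7.07
t=3.91: Z=9.46 M=40.99 P=6.70
t=4.57: Z=9.46 M=42.24 P=6.35
t=5.22: Z=9.46 M=43.43 P=6.03
t=5.87: Z=9.46 M=44.57 P=5.74
At T=5.87: Z=9.46 M=44.57 P=5.74; the largest is M.

Dominant species at T: M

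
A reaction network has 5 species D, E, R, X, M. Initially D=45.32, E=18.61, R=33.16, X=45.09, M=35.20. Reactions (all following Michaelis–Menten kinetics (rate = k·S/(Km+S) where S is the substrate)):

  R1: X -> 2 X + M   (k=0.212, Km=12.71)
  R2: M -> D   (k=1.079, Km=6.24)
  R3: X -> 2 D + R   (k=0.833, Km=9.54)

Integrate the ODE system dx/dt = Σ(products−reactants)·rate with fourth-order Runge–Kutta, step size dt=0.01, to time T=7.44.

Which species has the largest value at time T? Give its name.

Dominant species at T: D

RK4 with dt=0.01: 744 steps to T=7.44. Trajectory (selected grid times):
t=0.00: D=45.32 E=18.61 R=33.16 X=45.09 M=35.20
t=0.83: D=47.22 E=18.61 R=33.73 X=44.66 M=34.58
t=1.65: D=49.09 E=18.61 R=34.29 X=44.23 M=33.96
t=2.48: D=50.99 E=18.61 R=34.86 X=43.80 M=33.35
t=3.31: D=52.87 E=18.61 R=35.43 X=43.37 M=32.73
t=4.13: D=54.73 E=18.61 R=35.99 X=42.94 M=32.12
t=4.96: D=56.61 E=18.61 R=36.55 X=42.51 M=31.51
t=5.79: D=58.49 E=18.61 R=37.12 X=42.08 M=30.90
t=6.61: D=60.33 E=18.61 R=37.67 X=41.66 M=30.29
t=7.44: D=62.20 E=18.61 R=38.24 X=41.23 M=29.69
At T=7.44: D=62.20 E=18.61 R=38.24 X=41.23 M=29.69; the largest is D.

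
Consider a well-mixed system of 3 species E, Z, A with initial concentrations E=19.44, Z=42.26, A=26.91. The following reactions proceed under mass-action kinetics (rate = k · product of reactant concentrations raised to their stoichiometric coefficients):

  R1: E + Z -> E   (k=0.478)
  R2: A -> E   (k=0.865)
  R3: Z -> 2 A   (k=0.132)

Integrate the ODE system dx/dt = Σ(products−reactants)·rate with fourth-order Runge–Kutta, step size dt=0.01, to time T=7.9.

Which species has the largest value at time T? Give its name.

RK4 with dt=0.01: 790 steps to T=7.9. Trajectory (selected grid times):
t=0.00: E=19.44 Z=42.26 A=26.91
t=0.88: E=34.31 Z=0.00 A=13.11
t=1.76: E=41.30 Z=0.00 A=6.13
t=2.63: E=44.54 Z=0.00 A=2.89
t=3.51: E=46.08 Z=0.00 A=1.35
t=4.39: E=46.80 Z=0.00 A=0.63
t=5.27: E=47.13 Z=0.00 A=0.29
t=6.14: E=47.29 Z=0.00 A=0.14
t=7.02: E=47.36 Z=0.00 A=0.06
t=7.90: E=47.40 Z=0.00 A=0.03
At T=7.9: E=47.40 Z=0.00 A=0.03; the largest is E.

Dominant species at T: E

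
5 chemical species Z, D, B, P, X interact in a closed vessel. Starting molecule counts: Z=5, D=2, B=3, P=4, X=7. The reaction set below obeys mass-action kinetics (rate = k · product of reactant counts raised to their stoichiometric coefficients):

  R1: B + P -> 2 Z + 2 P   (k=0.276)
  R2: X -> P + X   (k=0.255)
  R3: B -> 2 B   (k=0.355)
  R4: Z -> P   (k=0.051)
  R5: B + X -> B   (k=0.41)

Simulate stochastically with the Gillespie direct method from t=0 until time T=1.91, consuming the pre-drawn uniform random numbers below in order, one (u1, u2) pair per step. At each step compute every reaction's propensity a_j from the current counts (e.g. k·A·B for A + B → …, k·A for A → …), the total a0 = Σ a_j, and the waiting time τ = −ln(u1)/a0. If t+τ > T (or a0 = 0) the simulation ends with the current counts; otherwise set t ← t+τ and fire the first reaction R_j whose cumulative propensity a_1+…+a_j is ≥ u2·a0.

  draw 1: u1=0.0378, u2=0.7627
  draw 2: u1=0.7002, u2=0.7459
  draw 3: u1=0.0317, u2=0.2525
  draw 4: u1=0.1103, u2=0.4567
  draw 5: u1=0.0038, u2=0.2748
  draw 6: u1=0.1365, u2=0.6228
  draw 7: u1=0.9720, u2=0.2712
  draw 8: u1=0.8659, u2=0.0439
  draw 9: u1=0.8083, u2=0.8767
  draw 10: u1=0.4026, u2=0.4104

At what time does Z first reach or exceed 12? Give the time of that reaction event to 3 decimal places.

t=0.000: Z=5 D=2 B=3 P=4 X=7
Draw 1: a1=3.312, a2=1.785, a3=1.065, a4=0.255, a5=8.610, a0=15.027; τ=−ln(0.0378)/15.027=0.218 → t=0.218; u2·a0=0.7627·15.027=11.461; a1+…+a4=6.417 < 11.461 ≤ a1+…+a5=15.027 → R5 fires; Z=5 D=2 B=3 P=4 X=6
Draw 2: a1=3.312, a2=1.530, a3=1.065, a4=0.255, a5=7.380, a0=13.542; τ=−ln(0.7002)/13.542=0.026 → t=0.244; u2·a0=0.7459·13.542=10.101; a1+…+a4=6.162 < 10.101 ≤ a1+…+a5=13.542 → R5 fires; Z=5 D=2 B=3 P=4 X=5
Draw 3: a1=3.312, a2=1.275, a3=1.065, a4=0.255, a5=6.150, a0=12.057; τ=−ln(0.0317)/12.057=0.286 → t=0.531; u2·a0=0.2525·12.057=3.044 ≤ a1=3.312 → R1 fires; Z=7 D=2 B=2 P=5 X=5
Draw 4: a1=2.760, a2=1.275, a3=0.710, a4=0.357, a5=4.100, a0=9.202; τ=−ln(0.1103)/9.202=0.240 → t=0.770; u2·a0=0.4567·9.202=4.203; a1+a2=4.035 < 4.203 ≤ a1+…+a3=4.745 → R3 fires; Z=7 D=2 B=3 P=5 X=5
Draw 5: a1=4.140, a2=1.275, a3=1.065, a4=0.357, a5=6.150, a0=12.987; τ=−ln(0.0038)/12.987=0.429 → t=1.199; u2·a0=0.2748·12.987=3.569 ≤ a1=4.140 → R1 fires; Z=9 D=2 B=2 P=6 X=5
Draw 6: a1=3.312, a2=1.275, a3=0.710, a4=0.459, a5=4.100, a0=9.856; τ=−ln(0.1365)/9.856=0.202 → t=1.401; u2·a0=0.6228·9.856=6.138; a1+…+a4=5.756 < 6.138 ≤ a1+…+a5=9.856 → R5 fires; Z=9 D=2 B=2 P=6 X=4
Draw 7: a1=3.312, a2=1.020, a3=0.710, a4=0.459, a5=3.280, a0=8.781; τ=−ln(0.9720)/8.781=0.003 → t=1.405; u2·a0=0.2712·8.781=2.381 ≤ a1=3.312 → R1 fires; Z=11 D=2 B=1 P=7 X=4
Draw 8: a1=1.932, a2=1.020, a3=0.355, a4=0.561, a5=1.640, a0=5.508; τ=−ln(0.8659)/5.508=0.026 → t=1.431; u2·a0=0.0439·5.508=0.242 ≤ a1=1.932 → R1 fires; Z=13 D=2 B=0 P=8 X=4
Draw 9: a1=0.000, a2=1.020, a3=0.000, a4=0.663, a5=0.000, a0=1.683; τ=−ln(0.8083)/1.683=0.126 → t=1.557; u2·a0=0.8767·1.683=1.475; a1+…+a3=1.020 < 1.475 ≤ a1+…+a4=1.683 → R4 fires; Z=12 D=2 B=0 P=9 X=4
Draw 10: a1=0.000, a2=1.020, a3=0.000, a4=0.612, a5=0.000, a0=1.632; τ=−ln(0.4026)/1.632=0.557 → t=2.115 > T=1.91: stop.
Z first becomes ≥ 12 when it reaches 13 at the event at t=1.431.

Threshold first reached at t = 1.431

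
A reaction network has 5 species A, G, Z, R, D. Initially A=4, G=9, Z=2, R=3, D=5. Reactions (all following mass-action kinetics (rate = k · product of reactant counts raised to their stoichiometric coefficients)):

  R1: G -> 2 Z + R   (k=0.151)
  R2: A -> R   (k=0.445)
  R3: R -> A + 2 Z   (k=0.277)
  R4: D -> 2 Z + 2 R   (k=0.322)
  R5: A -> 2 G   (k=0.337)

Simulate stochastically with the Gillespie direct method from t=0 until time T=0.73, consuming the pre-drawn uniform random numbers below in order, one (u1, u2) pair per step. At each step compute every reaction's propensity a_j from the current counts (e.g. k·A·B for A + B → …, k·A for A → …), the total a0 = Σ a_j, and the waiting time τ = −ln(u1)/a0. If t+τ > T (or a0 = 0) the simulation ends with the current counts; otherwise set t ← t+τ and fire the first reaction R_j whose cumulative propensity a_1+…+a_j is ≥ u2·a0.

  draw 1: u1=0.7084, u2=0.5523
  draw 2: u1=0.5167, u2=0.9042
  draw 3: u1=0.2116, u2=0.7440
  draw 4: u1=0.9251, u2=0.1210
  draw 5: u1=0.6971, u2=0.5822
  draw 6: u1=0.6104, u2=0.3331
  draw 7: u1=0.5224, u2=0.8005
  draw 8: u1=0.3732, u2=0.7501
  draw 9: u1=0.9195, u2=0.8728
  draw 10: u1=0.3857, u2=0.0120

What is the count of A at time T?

A at T = 3

t=0.000: A=4 G=9 Z=2 R=3 D=5
Draw 1: a1=1.359, a2=1.780, a3=0.831, a4=1.610, a5=1.348, a0=6.928; τ=−ln(0.7084)/6.928=0.050 → t=0.050; u2·a0=0.5523·6.928=3.826; a1+a2=3.139 < 3.826 ≤ a1+…+a3=3.970 → R3 fires; A=5 G=9 Z=4 R=2 D=5
Draw 2: a1=1.359, a2=2.225, a3=0.554, a4=1.610, a5=1.685, a0=7.433; τ=−ln(0.5167)/7.433=0.089 → t=0.139; u2·a0=0.9042·7.433=6.721; a1+…+a4=5.748 < 6.721 ≤ a1+…+a5=7.433 → R5 fires; A=4 G=11 Z=4 R=2 D=5
Draw 3: a1=1.661, a2=1.780, a3=0.554, a4=1.610, a5=1.348, a0=6.953; τ=−ln(0.2116)/6.953=0.223 → t=0.362; u2·a0=0.7440·6.953=5.173; a1+…+a3=3.995 < 5.173 ≤ a1+…+a4=5.605 → R4 fires; A=4 G=11 Z=6 R=4 D=4
Draw 4: a1=1.661, a2=1.780, a3=1.108, a4=1.288, a5=1.348, a0=7.185; τ=−ln(0.9251)/7.185=0.011 → t=0.373; u2·a0=0.1210·7.185=0.869 ≤ a1=1.661 → R1 fires; A=4 G=10 Z=8 R=5 D=4
Draw 5: a1=1.510, a2=1.780, a3=1.385, a4=1.288, a5=1.348, a0=7.311; τ=−ln(0.6971)/7.311=0.049 → t=0.422; u2·a0=0.5822·7.311=4.256; a1+a2=3.290 < 4.256 ≤ a1+…+a3=4.675 → R3 fires; A=5 G=10 Z=10 R=4 D=4
Draw 6: a1=1.510, a2=2.225, a3=1.108, a4=1.288, a5=1.685, a0=7.816; τ=−ln(0.6104)/7.816=0.063 → t=0.485; u2·a0=0.3331·7.816=2.604; a1=1.510 < 2.604 ≤ a1+a2=3.735 → R2 fires; A=4 G=10 Z=10 R=5 D=4
Draw 7: a1=1.510, a2=1.780, a3=1.385, a4=1.288, a5=1.348, a0=7.311; τ=−ln(0.5224)/7.311=0.089 → t=0.574; u2·a0=0.8005·7.311=5.852; a1+…+a3=4.675 < 5.852 ≤ a1+…+a4=5.963 → R4 fires; A=4 G=10 Z=12 R=7 D=3
Draw 8: a1=1.510, a2=1.780, a3=1.939, a4=0.966, a5=1.348, a0=7.543; τ=−ln(0.3732)/7.543=0.131 → t=0.705; u2·a0=0.7501·7.543=5.658; a1+…+a3=5.229 < 5.658 ≤ a1+…+a4=6.195 → R4 fires; A=4 G=10 Z=14 R=9 D=2
Draw 9: a1=1.510, a2=1.780, a3=2.493, a4=0.644, a5=1.348, a0=7.775; τ=−ln(0.9195)/7.775=0.011 → t=0.716; u2·a0=0.8728·7.775=6.786; a1+…+a4=6.427 < 6.786 ≤ a1+…+a5=7.775 → R5 fires; A=3 G=12 Z=14 R=9 D=2
Draw 10: a1=1.812, a2=1.335, a3=2.493, a4=0.644, a5=1.011, a0=7.295; τ=−ln(0.3857)/7.295=0.131 → t=0.846 > T=0.73: stop.
Read off A at T=0.73: 3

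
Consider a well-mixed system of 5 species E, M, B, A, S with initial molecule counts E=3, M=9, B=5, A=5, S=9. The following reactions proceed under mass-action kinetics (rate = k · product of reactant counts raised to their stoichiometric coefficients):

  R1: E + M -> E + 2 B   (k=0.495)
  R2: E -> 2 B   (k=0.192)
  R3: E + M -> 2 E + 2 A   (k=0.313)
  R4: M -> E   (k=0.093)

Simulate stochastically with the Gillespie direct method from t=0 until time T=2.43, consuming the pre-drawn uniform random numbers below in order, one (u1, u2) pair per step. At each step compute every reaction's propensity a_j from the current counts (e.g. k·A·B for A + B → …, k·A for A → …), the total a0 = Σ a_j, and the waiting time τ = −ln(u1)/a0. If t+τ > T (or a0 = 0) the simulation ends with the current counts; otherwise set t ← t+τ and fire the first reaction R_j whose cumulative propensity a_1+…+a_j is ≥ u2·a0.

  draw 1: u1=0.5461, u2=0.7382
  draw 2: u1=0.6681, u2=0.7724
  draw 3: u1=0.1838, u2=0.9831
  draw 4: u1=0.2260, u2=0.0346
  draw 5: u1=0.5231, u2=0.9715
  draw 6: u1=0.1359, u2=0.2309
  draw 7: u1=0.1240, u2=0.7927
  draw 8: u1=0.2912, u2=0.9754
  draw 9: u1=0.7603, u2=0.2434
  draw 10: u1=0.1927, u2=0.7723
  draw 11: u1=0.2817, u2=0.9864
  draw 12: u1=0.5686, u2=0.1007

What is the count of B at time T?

B at T = 15

t=0.000: E=3 M=9 B=5 A=5 S=9
Draw 1: a1=13.365, a2=0.576, a3=8.451, a4=0.837, a0=23.229; τ=−ln(0.5461)/23.229=0.026 → t=0.026; u2·a0=0.7382·23.229=17.148; a1+a2=13.941 < 17.148 ≤ a1+…+a3=22.392 → R3 fires; E=4 M=8 B=5 A=7 S=9
Draw 2: a1=15.840, a2=0.768, a3=10.016, a4=0.744, a0=27.368; τ=−ln(0.6681)/27.368=0.015 → t=0.041; u2·a0=0.7724·27.368=21.139; a1+a2=16.608 < 21.139 ≤ a1+…+a3=26.624 → R3 fires; E=5 M=7 B=5 A=9 S=9
Draw 3: a1=17.325, a2=0.960, a3=10.955, a4=0.651, a0=29.891; τ=−ln(0.1838)/29.891=0.057 → t=0.097; u2·a0=0.9831·29.891=29.386; a1+…+a3=29.240 < 29.386 ≤ a1+…+a4=29.891 → R4 fires; E=6 M=6 B=5 A=9 S=9
Draw 4: a1=17.820, a2=1.152, a3=11.268, a4=0.558, a0=30.798; τ=−ln(0.2260)/30.798=0.048 → t=0.146; u2·a0=0.0346·30.798=1.066 ≤ a1=17.820 → R1 fires; E=6 M=5 B=7 A=9 S=9
Draw 5: a1=14.850, a2=1.152, a3=9.390, a4=0.465, a0=25.857; τ=−ln(0.5231)/25.857=0.025 → t=0.171; u2·a0=0.9715·25.857=25.120; a1+a2=16.002 < 25.120 ≤ a1+…+a3=25.392 → R3 fires; E=7 M=4 B=7 A=11 S=9
Draw 6: a1=13.860, a2=1.344, a3=8.764, a4=0.372, a0=24.340; τ=−ln(0.1359)/24.340=0.082 → t=0.253; u2·a0=0.2309·24.340=5.620 ≤ a1=13.860 → R1 fires; E=7 M=3 B=9 A=11 S=9
Draw 7: a1=10.395, a2=1.344, a3=6.573, a4=0.279, a0=18.591; τ=−ln(0.1240)/18.591=0.112 → t=0.365; u2·a0=0.7927·18.591=14.737; a1+a2=11.739 < 14.737 ≤ a1+…+a3=18.312 → R3 fires; E=8 M=2 B=9 A=13 S=9
Draw 8: a1=7.920, a2=1.536, a3=5.008, a4=0.186, a0=14.650; τ=−ln(0.2912)/14.650=0.084 → t=0.449; u2·a0=0.9754·14.650=14.290; a1+a2=9.456 < 14.290 ≤ a1+…+a3=14.464 → R3 fires; E=9 M=1 B=9 A=15 S=9
Draw 9: a1=4.455, a2=1.728, a3=2.817, a4=0.093, a0=9.093; τ=−ln(0.7603)/9.093=0.030 → t=0.479; u2·a0=0.2434·9.093=2.213 ≤ a1=4.455 → R1 fires; E=9 M=0 B=11 A=15 S=9
Draw 10: a1=0.000, a2=1.728, a3=0.000, a4=0.000, a0=1.728; τ=−ln(0.1927)/1.728=0.953 → t=1.432; u2·a0=0.7723·1.728=1.335; a1=0.000 < 1.335 ≤ a1+a2=1.728 → R2 fires; E=8 M=0 B=13 A=15 S=9
Draw 11: a1=0.000, a2=1.536, a3=0.000, a4=0.000, a0=1.536; τ=−ln(0.2817)/1.536=0.825 → t=2.257; u2·a0=0.9864·1.536=1.515; a1=0.000 < 1.515 ≤ a1+a2=1.536 → R2 fires; E=7 M=0 B=15 A=15 S=9
Draw 12: a1=0.000, a2=1.344, a3=0.000, a4=0.000, a0=1.344; τ=−ln(0.5686)/1.344=0.420 → t=2.677 > T=2.43: stop.
Read off B at T=2.43: 15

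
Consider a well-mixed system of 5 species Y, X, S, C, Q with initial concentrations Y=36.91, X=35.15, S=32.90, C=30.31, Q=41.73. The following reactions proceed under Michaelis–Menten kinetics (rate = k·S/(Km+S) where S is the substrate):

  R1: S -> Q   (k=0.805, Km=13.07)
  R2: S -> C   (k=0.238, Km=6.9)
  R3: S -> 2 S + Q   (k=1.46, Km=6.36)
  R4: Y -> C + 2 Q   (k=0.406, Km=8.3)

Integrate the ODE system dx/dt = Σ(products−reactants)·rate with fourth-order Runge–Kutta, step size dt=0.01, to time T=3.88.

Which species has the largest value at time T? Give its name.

Dominant species at T: Q

RK4 with dt=0.01: 388 steps to T=3.88. Trajectory (selected grid times):
t=0.00: Y=36.91 X=35.15 S=32.90 C=30.31 Q=41.73
t=0.43: Y=36.77 X=35.15 S=33.09 C=30.54 Q=42.79
t=0.86: Y=36.63 X=35.15 S=33.29 C=30.76 Q=43.85
t=1.29: Y=36.48 X=35.15 S=33.48 C=30.99 Q=44.91
t=1.72: Y=36.34 X=35.15 S=33.68 C=31.22 Q=45.97
t=2.16: Y=36.20 X=35.15 S=33.87 C=31.45 Q=47.06
t=2.59: Y=36.05 X=35.15 S=34.07 C=31.68 Q=48.12
t=3.02: Y=35.91 X=35.15 S=34.26 C=31.90 Q=49.18
t=3.45: Y=35.77 X=35.15 S=34.45 C=32.13 Q=50.25
t=3.88: Y=35.63 X=35.15 S=34.65 C=32.36 Q=51.31
At T=3.88: Y=35.63 X=35.15 S=34.65 C=32.36 Q=51.31; the largest is Q.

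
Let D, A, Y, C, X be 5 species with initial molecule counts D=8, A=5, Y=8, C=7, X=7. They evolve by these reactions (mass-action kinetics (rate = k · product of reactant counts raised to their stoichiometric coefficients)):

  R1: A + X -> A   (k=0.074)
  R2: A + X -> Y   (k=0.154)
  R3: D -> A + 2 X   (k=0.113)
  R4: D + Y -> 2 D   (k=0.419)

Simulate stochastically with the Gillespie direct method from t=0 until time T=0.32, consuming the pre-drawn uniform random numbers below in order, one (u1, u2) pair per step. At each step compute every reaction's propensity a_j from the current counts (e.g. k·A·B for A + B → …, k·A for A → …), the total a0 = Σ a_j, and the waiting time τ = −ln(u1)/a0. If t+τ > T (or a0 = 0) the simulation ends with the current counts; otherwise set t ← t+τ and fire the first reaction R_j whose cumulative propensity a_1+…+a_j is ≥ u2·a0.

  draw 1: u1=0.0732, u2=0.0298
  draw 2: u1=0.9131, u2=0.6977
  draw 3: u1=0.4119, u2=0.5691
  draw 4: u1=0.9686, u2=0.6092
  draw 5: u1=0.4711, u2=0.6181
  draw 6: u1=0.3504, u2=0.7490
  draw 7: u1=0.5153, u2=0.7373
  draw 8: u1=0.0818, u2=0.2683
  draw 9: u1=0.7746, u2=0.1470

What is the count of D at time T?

D at T = 14

t=0.000: D=8 A=5 Y=8 C=7 X=7
Draw 1: a1=2.590, a2=5.390, a3=0.904, a4=26.816, a0=35.700; τ=−ln(0.0732)/35.700=0.073 → t=0.073; u2·a0=0.0298·35.700=1.064 ≤ a1=2.590 → R1 fires; D=8 A=5 Y=8 C=7 X=6
Draw 2: a1=2.220, a2=4.620, a3=0.904, a4=26.816, a0=34.560; τ=−ln(0.9131)/34.560=0.003 → t=0.076; u2·a0=0.6977·34.560=24.113; a1+…+a3=7.744 < 24.113 ≤ a1+…+a4=34.560 → R4 fires; D=9 A=5 Y=7 C=7 X=6
Draw 3: a1=2.220, a2=4.620, a3=1.017, a4=26.397, a0=34.254; τ=−ln(0.4119)/34.254=0.026 → t=0.102; u2·a0=0.5691·34.254=19.494; a1+…+a3=7.857 < 19.494 ≤ a1+…+a4=34.254 → R4 fires; D=10 A=5 Y=6 C=7 X=6
Draw 4: a1=2.220, a2=4.620, a3=1.130, a4=25.140, a0=33.110; τ=−ln(0.9686)/33.110=0.001 → t=0.103; u2·a0=0.6092·33.110=20.171; a1+…+a3=7.970 < 20.171 ≤ a1+…+a4=33.110 → R4 fires; D=11 A=5 Y=5 C=7 X=6
Draw 5: a1=2.220, a2=4.620, a3=1.243, a4=23.045, a0=31.128; τ=−ln(0.4711)/31.128=0.024 → t=0.127; u2·a0=0.6181·31.128=19.240; a1+…+a3=8.083 < 19.240 ≤ a1+…+a4=31.128 → R4 fires; D=12 A=5 Y=4 C=7 X=6
Draw 6: a1=2.220, a2=4.620, a3=1.356, a4=20.112, a0=28.308; τ=−ln(0.3504)/28.308=0.037 → t=0.164; u2·a0=0.7490·28.308=21.203; a1+…+a3=8.196 < 21.203 ≤ a1+…+a4=28.308 → R4 fires; D=13 A=5 Y=3 C=7 X=6
Draw 7: a1=2.220, a2=4.620, a3=1.469, a4=16.341, a0=24.650; τ=−ln(0.5153)/24.650=0.027 → t=0.191; u2·a0=0.7373·24.650=18.174; a1+…+a3=8.309 < 18.174 ≤ a1+…+a4=24.650 → R4 fires; D=14 A=5 Y=2 C=7 X=6
Draw 8: a1=2.220, a2=4.620, a3=1.582, a4=11.732, a0=20.154; τ=−ln(0.0818)/20.154=0.124 → t=0.315; u2·a0=0.2683·20.154=5.407; a1=2.220 < 5.407 ≤ a1+a2=6.840 → R2 fires; D=14 A=4 Y=3 C=7 X=5
Draw 9: a1=1.480, a2=3.080, a3=1.582, a4=17.598, a0=23.740; τ=−ln(0.7746)/23.740=0.011 → t=0.326 > T=0.32: stop.
Read off D at T=0.32: 14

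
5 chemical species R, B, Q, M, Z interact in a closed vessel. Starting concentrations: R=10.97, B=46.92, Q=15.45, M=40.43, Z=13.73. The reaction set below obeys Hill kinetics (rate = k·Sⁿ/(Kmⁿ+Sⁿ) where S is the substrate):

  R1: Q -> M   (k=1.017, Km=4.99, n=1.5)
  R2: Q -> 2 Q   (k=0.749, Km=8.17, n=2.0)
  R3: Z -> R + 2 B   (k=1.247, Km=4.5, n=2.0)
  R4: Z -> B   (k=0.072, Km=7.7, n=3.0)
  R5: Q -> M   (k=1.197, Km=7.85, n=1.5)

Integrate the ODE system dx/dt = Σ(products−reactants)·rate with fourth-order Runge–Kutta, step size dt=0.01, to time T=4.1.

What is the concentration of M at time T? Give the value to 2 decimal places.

M at T = 47.15

RK4 with dt=0.01: 410 steps to T=4.1. Trajectory (selected grid times):
t=0.00: R=10.97 B=46.92 Q=15.45 M=40.43 Z=13.73
t=0.46: R=11.49 B=47.98 Q=14.92 M=41.23 Z=13.19
t=0.91: R=11.99 B=49.01 Q=14.41 M=41.99 Z=12.66
t=1.37: R=12.49 B=50.05 Q=13.89 M=42.77 Z=12.13
t=1.82: R=12.98 B=51.05 Q=13.39 M=43.52 Z=11.61
t=2.28: R=13.48 B=52.07 Q=12.88 M=44.28 Z=11.09
t=2.73: R=13.96 B=53.05 Q=12.39 M=45.00 Z=10.59
t=3.19: R=14.44 B=54.04 Q=11.90 M=45.74 Z=10.08
t=3.64: R=14.90 B=54.99 Q=11.42 M=46.44 Z=9.59
t=4.10: R=15.37 B=55.94 Q=10.94 M=47.15 Z=9.11
Read off M at T=4.1: 47.15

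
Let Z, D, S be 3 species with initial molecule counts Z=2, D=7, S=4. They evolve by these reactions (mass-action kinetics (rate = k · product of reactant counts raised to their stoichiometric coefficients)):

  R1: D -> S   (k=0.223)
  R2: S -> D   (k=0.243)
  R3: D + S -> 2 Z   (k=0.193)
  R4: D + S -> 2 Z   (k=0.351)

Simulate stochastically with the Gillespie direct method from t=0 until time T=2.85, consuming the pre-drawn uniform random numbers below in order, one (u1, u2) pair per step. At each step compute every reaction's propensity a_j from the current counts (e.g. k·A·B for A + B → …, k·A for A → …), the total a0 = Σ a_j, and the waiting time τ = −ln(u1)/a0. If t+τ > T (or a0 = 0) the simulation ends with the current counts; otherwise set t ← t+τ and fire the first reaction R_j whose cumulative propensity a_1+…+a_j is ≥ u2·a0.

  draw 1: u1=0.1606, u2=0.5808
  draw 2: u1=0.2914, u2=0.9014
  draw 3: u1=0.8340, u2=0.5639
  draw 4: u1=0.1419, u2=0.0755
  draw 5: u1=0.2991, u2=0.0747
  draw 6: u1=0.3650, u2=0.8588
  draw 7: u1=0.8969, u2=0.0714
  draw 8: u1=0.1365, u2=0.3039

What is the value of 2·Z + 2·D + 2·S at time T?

Value at T = 26

Check how each reaction changes W = 2·Z + 2·D + 2·S (weight of products minus weight of reactants):
R1: D -> S: (2·1) − (2·1) = 2 − 2 = 0
R2: S -> D: (2·1) − (2·1) = 2 − 2 = 0
R3: D + S -> 2 Z: (2·2) − (2·1 + 2·1) = 4 − 4 = 0
R4: D + S -> 2 Z: (2·2) − (2·1 + 2·1) = 4 − 4 = 0
Every reaction leaves W unchanged, so W is conserved and no simulation is needed: W(T) = W(0) = 2·2 + 2·7 + 2·4 = 26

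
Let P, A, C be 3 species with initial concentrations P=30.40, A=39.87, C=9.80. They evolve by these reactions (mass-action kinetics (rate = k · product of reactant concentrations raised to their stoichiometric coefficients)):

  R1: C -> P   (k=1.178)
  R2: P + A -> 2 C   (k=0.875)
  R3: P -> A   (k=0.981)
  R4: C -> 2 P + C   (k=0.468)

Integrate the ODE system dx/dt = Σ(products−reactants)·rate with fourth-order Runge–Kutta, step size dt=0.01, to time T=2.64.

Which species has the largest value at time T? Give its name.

Dominant species at T: C

RK4 with dt=0.01: 264 steps to T=2.64. Trajectory (selected grid times):
t=0.00: P=30.40 A=39.87 C=9.80
t=0.29: P=22.15 A=2.07 C=72.62
t=0.59: P=45.56 A=1.12 C=70.02
t=0.88: P=59.69 A=1.12 C=75.50
t=1.17: P=71.51 A=1.12 C=85.45
t=1.47: P=84.04 A=1.12 C=98.72
t=1.76: P=97.55 A=1.12 C=114.03
t=2.05: P=113.00 A=1.12 C=131.89
t=2.35: P=131.48 A=1.12 C=153.39
t=2.64: P=152.18 A=1.12 C=177.52
At T=2.64: P=152.18 A=1.12 C=177.52; the largest is C.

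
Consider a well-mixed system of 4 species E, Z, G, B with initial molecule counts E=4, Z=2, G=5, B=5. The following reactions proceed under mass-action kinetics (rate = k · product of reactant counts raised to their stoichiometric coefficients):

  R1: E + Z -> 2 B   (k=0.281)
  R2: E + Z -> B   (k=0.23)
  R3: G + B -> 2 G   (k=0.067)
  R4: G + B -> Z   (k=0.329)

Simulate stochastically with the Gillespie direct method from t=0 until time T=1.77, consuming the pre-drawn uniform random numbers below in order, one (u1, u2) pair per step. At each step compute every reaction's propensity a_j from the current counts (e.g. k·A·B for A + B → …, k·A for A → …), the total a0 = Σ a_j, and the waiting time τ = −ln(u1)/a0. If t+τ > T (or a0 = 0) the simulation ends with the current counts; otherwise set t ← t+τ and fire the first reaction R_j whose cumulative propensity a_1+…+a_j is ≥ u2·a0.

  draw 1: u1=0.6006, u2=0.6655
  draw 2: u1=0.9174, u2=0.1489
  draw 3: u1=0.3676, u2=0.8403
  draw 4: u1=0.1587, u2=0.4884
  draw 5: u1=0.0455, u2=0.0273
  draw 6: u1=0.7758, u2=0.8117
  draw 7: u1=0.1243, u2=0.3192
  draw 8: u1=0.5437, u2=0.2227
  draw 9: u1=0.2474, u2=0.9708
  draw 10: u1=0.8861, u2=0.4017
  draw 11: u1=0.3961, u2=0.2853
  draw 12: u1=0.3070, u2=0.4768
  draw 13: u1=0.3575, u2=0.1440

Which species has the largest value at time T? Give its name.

Dominant species at T: Z

t=0.000: E=4 Z=2 G=5 B=5
Draw 1: a1=2.248, a2=1.840, a3=1.675, a4=8.225, a0=13.988; τ=−ln(0.6006)/13.988=0.036 → t=0.036; u2·a0=0.6655·13.988=9.309; a1+…+a3=5.763 < 9.309 ≤ a1+…+a4=13.988 → R4 fires; E=4 Z=3 G=4 B=4
Draw 2: a1=3.372, a2=2.760, a3=1.072, a4=5.264, a0=12.468; τ=−ln(0.9174)/12.468=0.007 → t=0.043; u2·a0=0.1489·12.468=1.856 ≤ a1=3.372 → R1 fires; E=3 Z=2 G=4 B=6
Draw 3: a1=1.686, a2=1.380, a3=1.608, a4=7.896, a0=12.570; τ=−ln(0.3676)/12.570=0.080 → t=0.123; u2·a0=0.8403·12.570=10.563; a1+…+a3=4.674 < 10.563 ≤ a1+…+a4=12.570 → R4 fires; E=3 Z=3 G=3 B=5
Draw 4: a1=2.529, a2=2.070, a3=1.005, a4=4.935, a0=10.539; τ=−ln(0.1587)/10.539=0.175 → t=0.298; u2·a0=0.4884·10.539=5.147; a1+a2=4.599 < 5.147 ≤ a1+…+a3=5.604 → R3 fires; E=3 Z=3 G=4 B=4
Draw 5: a1=2.529, a2=2.070, a3=1.072, a4=5.264, a0=10.935; τ=−ln(0.0455)/10.935=0.283 → t=0.580; u2·a0=0.0273·10.935=0.299 ≤ a1=2.529 → R1 fires; E=2 Z=2 G=4 B=6
Draw 6: a1=1.124, a2=0.920, a3=1.608, a4=7.896, a0=11.548; τ=−ln(0.7758)/11.548=0.022 → t=0.602; u2·a0=0.8117·11.548=9.374; a1+…+a3=3.652 < 9.374 ≤ a1+…+a4=11.548 → R4 fires; E=2 Z=3 G=3 B=5
Draw 7: a1=1.686, a2=1.380, a3=1.005, a4=4.935, a0=9.006; τ=−ln(0.1243)/9.006=0.232 → t=0.834; u2·a0=0.3192·9.006=2.875; a1=1.686 < 2.875 ≤ a1+a2=3.066 → R2 fires; E=1 Z=2 G=3 B=6
Draw 8: a1=0.562, a2=0.460, a3=1.206, a4=5.922, a0=8.150; τ=−ln(0.5437)/8.150=0.075 → t=0.908; u2·a0=0.2227·8.150=1.815; a1+a2=1.022 < 1.815 ≤ a1+…+a3=2.228 → R3 fires; E=1 Z=2 G=4 B=5
Draw 9: a1=0.562, a2=0.460, a3=1.340, a4=6.580, a0=8.942; τ=−ln(0.2474)/8.942=0.156 → t=1.065; u2·a0=0.9708·8.942=8.681; a1+…+a3=2.362 < 8.681 ≤ a1+…+a4=8.942 → R4 fires; E=1 Z=3 G=3 B=4
Draw 10: a1=0.843, a2=0.690, a3=0.804, a4=3.948, a0=6.285; τ=−ln(0.8861)/6.285=0.019 → t=1.084; u2·a0=0.4017·6.285=2.525; a1+…+a3=2.337 < 2.525 ≤ a1+…+a4=6.285 → R4 fires; E=1 Z=4 G=2 B=3
Draw 11: a1=1.124, a2=0.920, a3=0.402, a4=1.974, a0=4.420; τ=−ln(0.3961)/4.420=0.210 → t=1.293; u2·a0=0.2853·4.420=1.261; a1=1.124 < 1.261 ≤ a1+a2=2.044 → R2 fires; E=0 Z=3 G=2 B=4
Draw 12: a1=0.000, a2=0.000, a3=0.536, a4=2.632, a0=3.168; τ=−ln(0.3070)/3.168=0.373 → t=1.666; u2·a0=0.4768·3.168=1.511; a1+…+a3=0.536 < 1.511 ≤ a1+…+a4=3.168 → R4 fires; E=0 Z=4 G=1 B=3
Draw 13: a1=0.000, a2=0.000, a3=0.201, a4=0.987, a0=1.188; τ=−ln(0.3575)/1.188=0.866 → t=2.532 > T=1.77: stop.
At T=1.77: E=0 Z=4 G=1 B=3; the largest is Z.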